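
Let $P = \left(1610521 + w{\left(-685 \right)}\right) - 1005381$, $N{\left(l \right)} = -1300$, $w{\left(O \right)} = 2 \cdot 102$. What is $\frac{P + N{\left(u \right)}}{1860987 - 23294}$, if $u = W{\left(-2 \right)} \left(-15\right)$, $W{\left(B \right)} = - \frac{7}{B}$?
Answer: $\frac{604044}{1837693} \approx 0.3287$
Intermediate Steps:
$w{\left(O \right)} = 204$
$u = - \frac{105}{2}$ ($u = - \frac{7}{-2} \left(-15\right) = \left(-7\right) \left(- \frac{1}{2}\right) \left(-15\right) = \frac{7}{2} \left(-15\right) = - \frac{105}{2} \approx -52.5$)
$P = 605344$ ($P = \left(1610521 + 204\right) - 1005381 = 1610725 - 1005381 = 605344$)
$\frac{P + N{\left(u \right)}}{1860987 - 23294} = \frac{605344 - 1300}{1860987 - 23294} = \frac{604044}{1837693}$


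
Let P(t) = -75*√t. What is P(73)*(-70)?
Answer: 5250*√73 ≈ 44856.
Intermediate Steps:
P(73)*(-70) = -75*√73*(-70) = 5250*√73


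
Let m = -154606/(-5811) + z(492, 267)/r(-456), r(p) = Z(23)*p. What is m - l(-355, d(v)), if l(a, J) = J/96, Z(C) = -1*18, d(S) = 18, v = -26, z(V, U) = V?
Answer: 140324659/5299632 ≈ 26.478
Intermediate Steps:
Z(C) = -18
l(a, J) = J/96 (l(a, J) = J*(1/96) = J/96)
r(p) = -18*p
m = 35329585/1324908 (m = -154606/(-5811) + 492/((-18*(-456))) = -154606*(-1/5811) + 492/8208 = 154606/5811 + 492*(1/8208) = 154606/5811 + 41/684 = 35329585/1324908 ≈ 26.666)
m - l(-355, d(v)) = 35329585/1324908 - 18/96 = 35329585/1324908 - 1*3/16 = 35329585/1324908 - 3/16 = 140324659/5299632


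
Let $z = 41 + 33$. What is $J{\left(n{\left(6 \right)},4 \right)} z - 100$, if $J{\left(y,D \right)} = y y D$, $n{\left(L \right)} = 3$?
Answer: $2564$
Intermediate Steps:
$J{\left(y,D \right)} = D y^{2}$ ($J{\left(y,D \right)} = y^{2} D = D y^{2}$)
$z = 74$
$J{\left(n{\left(6 \right)},4 \right)} z - 100 = 4 \cdot 3^{2} \cdot 74 - 100 = 4 \cdot 9 \cdot 74 - 100 = 36 \cdot 74 - 100 = 2664 - 100 = 2564$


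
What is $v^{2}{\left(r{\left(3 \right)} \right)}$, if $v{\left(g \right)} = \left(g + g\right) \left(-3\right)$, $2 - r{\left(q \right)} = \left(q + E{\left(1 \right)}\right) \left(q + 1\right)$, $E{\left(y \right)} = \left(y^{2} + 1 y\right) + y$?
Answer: $17424$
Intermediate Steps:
$E{\left(y \right)} = y^{2} + 2 y$ ($E{\left(y \right)} = \left(y^{2} + y\right) + y = \left(y + y^{2}\right) + y = y^{2} + 2 y$)
$r{\left(q \right)} = 2 - \left(1 + q\right) \left(3 + q\right)$ ($r{\left(q \right)} = 2 - \left(q + 1 \left(2 + 1\right)\right) \left(q + 1\right) = 2 - \left(q + 1 \cdot 3\right) \left(1 + q\right) = 2 - \left(q + 3\right) \left(1 + q\right) = 2 - \left(3 + q\right) \left(1 + q\right) = 2 - \left(1 + q\right) \left(3 + q\right)$)
$v{\left(g \right)} = - 6 g$ ($v{\left(g \right)} = 2 g \left(-3\right) = - 6 g$)
$v^{2}{\left(r{\left(3 \right)} \right)} = \left(- 6 \left(-1 - 3^{2} - 12\right)\right)^{2} = \left(- 6 \left(-1 - 9 - 12\right)\right)^{2} = \left(\left(-6\right) \left(-22\right)\right)^{2} = 132^{2} = 17424$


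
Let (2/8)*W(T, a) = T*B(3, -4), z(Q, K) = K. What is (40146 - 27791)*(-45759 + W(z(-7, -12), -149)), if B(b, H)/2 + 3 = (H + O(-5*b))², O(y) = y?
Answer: -989969085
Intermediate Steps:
B(b, H) = -6 + 2*(H - 5*b)²
W(T, a) = 2864*T (W(T, a) = 4*(T*(-6 + 2*(-4 - 5*3)²)) = 4*(T*(-6 + 2*(-4 - 15)²)) = 4*(T*(-6 + 2*(-19)²)) = 4*(T*(-6 + 2*361)) = 4*(T*(-6 + 722)) = 4*(T*716) = 4*(716*T) = 2864*T)
(40146 - 27791)*(-45759 + W(z(-7, -12), -149)) = (40146 - 27791)*(-45759 + 2864*(-12)) = 12355*(-45759 - 34368) = 12355*(-80127) = -989969085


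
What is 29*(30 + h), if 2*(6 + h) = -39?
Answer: 261/2 ≈ 130.50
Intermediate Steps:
h = -51/2 (h = -6 + (½)*(-39) = -6 - 39/2 = -51/2 ≈ -25.500)
29*(30 + h) = 29*(30 - 51/2) = 29*(9/2) = 261/2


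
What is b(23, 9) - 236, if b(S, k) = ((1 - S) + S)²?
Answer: -235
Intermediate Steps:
b(S, k) = 1 (b(S, k) = 1² = 1)
b(23, 9) - 236 = 1 - 236 = -235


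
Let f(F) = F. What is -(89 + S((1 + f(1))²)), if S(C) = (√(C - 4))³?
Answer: -89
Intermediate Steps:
S(C) = (-4 + C)^(3/2) (S(C) = (√(-4 + C))³ = (-4 + C)^(3/2))
-(89 + S((1 + f(1))²)) = -(89 + (-4 + (1 + 1)²)^(3/2)) = -(89 + (-4 + 2²)^(3/2)) = -(89 + (-4 + 4)^(3/2)) = -(89 + 0^(3/2)) = -(89 + 0) = -1*89 = -89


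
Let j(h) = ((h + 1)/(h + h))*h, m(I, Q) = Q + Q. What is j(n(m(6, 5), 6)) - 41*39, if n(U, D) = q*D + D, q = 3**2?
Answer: -3137/2 ≈ -1568.5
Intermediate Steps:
q = 9
m(I, Q) = 2*Q
n(U, D) = 10*D (n(U, D) = 9*D + D = 10*D)
j(h) = 1/2 + h/2 (j(h) = ((1 + h)/((2*h)))*h = ((1 + h)*(1/(2*h)))*h = ((1 + h)/(2*h))*h = 1/2 + h/2)
j(n(m(6, 5), 6)) - 41*39 = (1/2 + (10*6)/2) - 41*39 = (1/2 + (1/2)*60) - 1599 = (1/2 + 30) - 1599 = 61/2 - 1599 = -3137/2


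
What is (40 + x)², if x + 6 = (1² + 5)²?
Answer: 4900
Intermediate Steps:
x = 30 (x = -6 + (1² + 5)² = -6 + (1 + 5)² = -6 + 6² = -6 + 36 = 30)
(40 + x)² = (40 + 30)² = 70² = 4900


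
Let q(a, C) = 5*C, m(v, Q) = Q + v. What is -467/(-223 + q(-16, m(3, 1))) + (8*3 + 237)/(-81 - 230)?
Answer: 92254/63133 ≈ 1.4613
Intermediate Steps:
-467/(-223 + q(-16, m(3, 1))) + (8*3 + 237)/(-81 - 230) = -467/(-223 + 5*(1 + 3)) + (8*3 + 237)/(-81 - 230) = -467/(-223 + 5*4) + (24 + 237)/(-311) = -467/(-223 + 20) + 261*(-1/311) = -467/(-203) - 261/311 = -467*(-1/203) - 261/311 = 467/203 - 261/311 = 92254/63133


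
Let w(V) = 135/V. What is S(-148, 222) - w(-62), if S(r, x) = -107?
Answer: -6499/62 ≈ -104.82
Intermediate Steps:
S(-148, 222) - w(-62) = -107 - 135/(-62) = -107 - 135*(-1)/62 = -107 - 1*(-135/62) = -107 + 135/62 = -6499/62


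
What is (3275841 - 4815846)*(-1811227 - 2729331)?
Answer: 6992482022790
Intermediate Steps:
(3275841 - 4815846)*(-1811227 - 2729331) = -1540005*(-4540558) = 6992482022790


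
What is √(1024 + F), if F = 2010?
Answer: √3034 ≈ 55.082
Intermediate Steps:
√(1024 + F) = √(1024 + 2010) = √3034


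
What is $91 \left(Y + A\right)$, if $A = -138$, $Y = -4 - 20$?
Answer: $-14742$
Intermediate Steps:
$Y = -24$ ($Y = -4 - 20 = -24$)
$91 \left(Y + A\right) = 91 \left(-24 - 138\right) = 91 \left(-162\right) = -14742$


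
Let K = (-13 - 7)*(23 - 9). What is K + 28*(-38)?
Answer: -1344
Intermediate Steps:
K = -280 (K = -20*14 = -280)
K + 28*(-38) = -280 + 28*(-38) = -280 - 1064 = -1344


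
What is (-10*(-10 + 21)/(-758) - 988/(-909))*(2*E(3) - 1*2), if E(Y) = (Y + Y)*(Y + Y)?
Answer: 29711290/344511 ≈ 86.242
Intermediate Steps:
E(Y) = 4*Y**2 (E(Y) = (2*Y)*(2*Y) = 4*Y**2)
(-10*(-10 + 21)/(-758) - 988/(-909))*(2*E(3) - 1*2) = (-10*(-10 + 21)/(-758) - 988/(-909))*(2*(4*3**2) - 1*2) = (-10*11*(-1/758) - 988*(-1/909))*(2*(4*9) - 2) = (-110*(-1/758) + 988/909)*(2*36 - 2) = (55/379 + 988/909)*(72 - 2) = (424447/344511)*70 = 29711290/344511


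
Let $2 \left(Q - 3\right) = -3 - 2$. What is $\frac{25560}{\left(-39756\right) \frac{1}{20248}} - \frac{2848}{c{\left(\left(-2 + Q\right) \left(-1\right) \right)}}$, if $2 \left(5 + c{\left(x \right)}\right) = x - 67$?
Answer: $- \frac{6474622544}{500263} \approx -12942.0$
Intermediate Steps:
$Q = \frac{1}{2}$ ($Q = 3 + \frac{-3 - 2}{2} = 3 + \frac{1}{2} \left(-5\right) = 3 - \frac{5}{2} = \frac{1}{2} \approx 0.5$)
$c{\left(x \right)} = - \frac{77}{2} + \frac{x}{2}$ ($c{\left(x \right)} = -5 + \frac{x - 67}{2} = -5 + \frac{-67 + x}{2} = -5 + \left(- \frac{67}{2} + \frac{x}{2}\right) = - \frac{77}{2} + \frac{x}{2}$)
$\frac{25560}{\left(-39756\right) \frac{1}{20248}} - \frac{2848}{c{\left(\left(-2 + Q\right) \left(-1\right) \right)}} = \frac{25560}{\left(-39756\right) \frac{1}{20248}} - \frac{2848}{- \frac{77}{2} + \frac{\left(-2 + \frac{1}{2}\right) \left(-1\right)}{2}} = \frac{25560}{\left(-39756\right) \frac{1}{20248}} - \frac{2848}{- \frac{77}{2} + \frac{\left(- \frac{3}{2}\right) \left(-1\right)}{2}} = \frac{25560}{- \frac{9939}{5062}} - \frac{2848}{- \frac{77}{2} + \frac{1}{2} \cdot \frac{3}{2}} = 25560 \left(- \frac{5062}{9939}\right) - \frac{2848}{- \frac{77}{2} + \frac{3}{4}} = - \frac{43128240}{3313} - \frac{2848}{- \frac{151}{4}} = - \frac{43128240}{3313} - - \frac{11392}{151} = - \frac{43128240}{3313} + \frac{11392}{151} = - \frac{6474622544}{500263}$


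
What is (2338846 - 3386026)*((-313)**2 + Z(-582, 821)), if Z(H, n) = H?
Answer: -101981718660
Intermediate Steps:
(2338846 - 3386026)*((-313)**2 + Z(-582, 821)) = (2338846 - 3386026)*((-313)**2 - 582) = -1047180*(97969 - 582) = -1047180*97387 = -101981718660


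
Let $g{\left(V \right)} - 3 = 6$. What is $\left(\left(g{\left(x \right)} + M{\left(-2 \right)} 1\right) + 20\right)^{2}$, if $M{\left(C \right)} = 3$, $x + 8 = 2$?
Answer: $1024$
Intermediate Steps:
$x = -6$ ($x = -8 + 2 = -6$)
$g{\left(V \right)} = 9$ ($g{\left(V \right)} = 3 + 6 = 9$)
$\left(\left(g{\left(x \right)} + M{\left(-2 \right)} 1\right) + 20\right)^{2} = \left(\left(9 + 3 \cdot 1\right) + 20\right)^{2} = \left(\left(9 + 3\right) + 20\right)^{2} = \left(12 + 20\right)^{2} = 32^{2} = 1024$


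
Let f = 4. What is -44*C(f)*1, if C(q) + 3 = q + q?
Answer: -220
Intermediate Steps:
C(q) = -3 + 2*q (C(q) = -3 + (q + q) = -3 + 2*q)
-44*C(f)*1 = -44*(-3 + 2*4)*1 = -44*(-3 + 8)*1 = -44*5*1 = -220*1 = -220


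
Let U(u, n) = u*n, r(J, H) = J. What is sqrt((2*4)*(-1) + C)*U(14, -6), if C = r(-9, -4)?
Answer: -84*I*sqrt(17) ≈ -346.34*I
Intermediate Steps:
C = -9
U(u, n) = n*u
sqrt((2*4)*(-1) + C)*U(14, -6) = sqrt((2*4)*(-1) - 9)*(-6*14) = sqrt(8*(-1) - 9)*(-84) = sqrt(-8 - 9)*(-84) = sqrt(-17)*(-84) = (I*sqrt(17))*(-84) = -84*I*sqrt(17)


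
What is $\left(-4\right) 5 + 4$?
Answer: $-16$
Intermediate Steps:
$\left(-4\right) 5 + 4 = -20 + 4 = -16$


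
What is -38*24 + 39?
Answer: -873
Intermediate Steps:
-38*24 + 39 = -912 + 39 = -873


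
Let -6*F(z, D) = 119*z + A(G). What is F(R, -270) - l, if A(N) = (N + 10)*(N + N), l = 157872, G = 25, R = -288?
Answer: -457355/3 ≈ -1.5245e+5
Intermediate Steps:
A(N) = 2*N*(10 + N) (A(N) = (10 + N)*(2*N) = 2*N*(10 + N))
F(z, D) = -875/3 - 119*z/6 (F(z, D) = -(119*z + 2*25*(10 + 25))/6 = -(119*z + 2*25*35)/6 = -(119*z + 1750)/6 = -(1750 + 119*z)/6 = -875/3 - 119*z/6)
F(R, -270) - l = (-875/3 - 119/6*(-288)) - 1*157872 = (-875/3 + 5712) - 157872 = 16261/3 - 157872 = -457355/3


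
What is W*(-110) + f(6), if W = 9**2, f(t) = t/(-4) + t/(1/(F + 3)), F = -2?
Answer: -17811/2 ≈ -8905.5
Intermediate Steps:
f(t) = 3*t/4 (f(t) = t/(-4) + t/(1/(-2 + 3)) = t*(-1/4) + t/(1/1) = -t/4 + t/1 = -t/4 + t*1 = -t/4 + t = 3*t/4)
W = 81
W*(-110) + f(6) = 81*(-110) + (3/4)*6 = -8910 + 9/2 = -17811/2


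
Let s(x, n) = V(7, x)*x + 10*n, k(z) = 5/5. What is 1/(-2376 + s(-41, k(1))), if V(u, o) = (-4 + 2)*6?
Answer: -1/1874 ≈ -0.00053362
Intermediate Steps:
V(u, o) = -12 (V(u, o) = -2*6 = -12)
k(z) = 1 (k(z) = 5*(⅕) = 1)
s(x, n) = -12*x + 10*n
1/(-2376 + s(-41, k(1))) = 1/(-2376 + (-12*(-41) + 10*1)) = 1/(-2376 + (492 + 10)) = 1/(-2376 + 502) = 1/(-1874) = -1/1874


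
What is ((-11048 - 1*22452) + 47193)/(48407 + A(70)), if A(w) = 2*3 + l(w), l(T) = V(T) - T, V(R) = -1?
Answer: 13693/48342 ≈ 0.28325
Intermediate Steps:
l(T) = -1 - T
A(w) = 5 - w (A(w) = 2*3 + (-1 - w) = 6 + (-1 - w) = 5 - w)
((-11048 - 1*22452) + 47193)/(48407 + A(70)) = ((-11048 - 1*22452) + 47193)/(48407 + (5 - 1*70)) = ((-11048 - 22452) + 47193)/(48407 + (5 - 70)) = (-33500 + 47193)/(48407 - 65) = 13693/48342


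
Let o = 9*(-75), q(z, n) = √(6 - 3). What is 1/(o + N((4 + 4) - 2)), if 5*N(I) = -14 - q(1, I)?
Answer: -16945/11485318 + 5*√3/11485318 ≈ -0.0014746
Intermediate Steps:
q(z, n) = √3
N(I) = -14/5 - √3/5 (N(I) = (-14 - √3)/5 = -14/5 - √3/5)
o = -675
1/(o + N((4 + 4) - 2)) = 1/(-675 + (-14/5 - √3/5)) = 1/(-3389/5 - √3/5)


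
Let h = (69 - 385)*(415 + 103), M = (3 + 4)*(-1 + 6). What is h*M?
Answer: -5729080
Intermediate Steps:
M = 35 (M = 7*5 = 35)
h = -163688 (h = -316*518 = -163688)
h*M = -163688*35 = -5729080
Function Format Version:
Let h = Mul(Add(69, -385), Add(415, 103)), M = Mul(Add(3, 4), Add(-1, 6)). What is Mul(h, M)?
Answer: -5729080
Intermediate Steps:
M = 35 (M = Mul(7, 5) = 35)
h = -163688 (h = Mul(-316, 518) = -163688)
Mul(h, M) = Mul(-163688, 35) = -5729080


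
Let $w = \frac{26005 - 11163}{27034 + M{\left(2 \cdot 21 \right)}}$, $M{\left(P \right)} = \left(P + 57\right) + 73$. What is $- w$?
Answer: $- \frac{7421}{13603} \approx -0.54554$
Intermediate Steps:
$M{\left(P \right)} = 130 + P$ ($M{\left(P \right)} = \left(57 + P\right) + 73 = 130 + P$)
$w = \frac{7421}{13603}$ ($w = \frac{26005 - 11163}{27034 + \left(130 + 2 \cdot 21\right)} = \frac{14842}{27034 + \left(130 + 42\right)} = \frac{14842}{27034 + 172} = \frac{14842}{27206} = 14842 \cdot \frac{1}{27206} = \frac{7421}{13603} \approx 0.54554$)
$- w = \left(-1\right) \frac{7421}{13603} = - \frac{7421}{13603}$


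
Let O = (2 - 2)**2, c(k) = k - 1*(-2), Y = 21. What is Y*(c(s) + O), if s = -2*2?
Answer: -42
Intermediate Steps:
s = -4
c(k) = 2 + k (c(k) = k + 2 = 2 + k)
O = 0 (O = 0**2 = 0)
Y*(c(s) + O) = 21*((2 - 4) + 0) = 21*(-2 + 0) = 21*(-2) = -42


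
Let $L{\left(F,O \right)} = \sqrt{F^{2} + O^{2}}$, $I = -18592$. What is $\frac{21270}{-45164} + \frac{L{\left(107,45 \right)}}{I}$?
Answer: $- \frac{10635}{22582} - \frac{\sqrt{13474}}{18592} \approx -0.47719$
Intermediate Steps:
$\frac{21270}{-45164} + \frac{L{\left(107,45 \right)}}{I} = \frac{21270}{-45164} + \frac{\sqrt{107^{2} + 45^{2}}}{-18592} = 21270 \left(- \frac{1}{45164}\right) + \sqrt{11449 + 2025} \left(- \frac{1}{18592}\right) = - \frac{10635}{22582} + \sqrt{13474} \left(- \frac{1}{18592}\right) = - \frac{10635}{22582} - \frac{\sqrt{13474}}{18592}$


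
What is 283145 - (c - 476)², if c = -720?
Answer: -1147271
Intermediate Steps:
283145 - (c - 476)² = 283145 - (-720 - 476)² = 283145 - 1*(-1196)² = 283145 - 1*1430416 = 283145 - 1430416 = -1147271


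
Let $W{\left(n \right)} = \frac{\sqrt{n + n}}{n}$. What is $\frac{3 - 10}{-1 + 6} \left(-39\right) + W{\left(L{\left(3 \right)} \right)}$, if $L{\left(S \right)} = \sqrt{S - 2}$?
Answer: $\frac{273}{5} + \sqrt{2} \approx 56.014$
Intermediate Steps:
$L{\left(S \right)} = \sqrt{-2 + S}$
$W{\left(n \right)} = \frac{\sqrt{2}}{\sqrt{n}}$ ($W{\left(n \right)} = \frac{\sqrt{2 n}}{n} = \frac{\sqrt{2} \sqrt{n}}{n} = \frac{\sqrt{2}}{\sqrt{n}}$)
$\frac{3 - 10}{-1 + 6} \left(-39\right) + W{\left(L{\left(3 \right)} \right)} = \frac{3 - 10}{-1 + 6} \left(-39\right) + \frac{\sqrt{2}}{\sqrt[4]{-2 + 3}} = - \frac{7}{5} \left(-39\right) + \sqrt{2} \frac{1}{\sqrt{\sqrt{1}}} = \left(-7\right) \frac{1}{5} \left(-39\right) + \sqrt{2} \frac{1}{\sqrt{1}} = \left(- \frac{7}{5}\right) \left(-39\right) + \sqrt{2} \cdot 1 = \frac{273}{5} + \sqrt{2}$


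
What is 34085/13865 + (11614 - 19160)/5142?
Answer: 7063978/7129383 ≈ 0.99083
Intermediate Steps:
34085/13865 + (11614 - 19160)/5142 = 34085*(1/13865) - 7546*1/5142 = 6817/2773 - 3773/2571 = 7063978/7129383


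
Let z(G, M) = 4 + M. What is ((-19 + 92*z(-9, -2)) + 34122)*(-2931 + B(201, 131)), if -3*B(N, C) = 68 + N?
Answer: -103569598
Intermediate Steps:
B(N, C) = -68/3 - N/3 (B(N, C) = -(68 + N)/3 = -68/3 - N/3)
((-19 + 92*z(-9, -2)) + 34122)*(-2931 + B(201, 131)) = ((-19 + 92*(4 - 2)) + 34122)*(-2931 + (-68/3 - ⅓*201)) = ((-19 + 92*2) + 34122)*(-2931 + (-68/3 - 67)) = ((-19 + 184) + 34122)*(-2931 - 269/3) = (165 + 34122)*(-9062/3) = 34287*(-9062/3) = -103569598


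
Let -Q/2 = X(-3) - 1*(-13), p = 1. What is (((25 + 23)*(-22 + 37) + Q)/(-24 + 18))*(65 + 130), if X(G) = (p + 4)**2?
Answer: -20930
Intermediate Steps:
X(G) = 25 (X(G) = (1 + 4)**2 = 5**2 = 25)
Q = -76 (Q = -2*(25 - 1*(-13)) = -2*(25 + 13) = -2*38 = -76)
(((25 + 23)*(-22 + 37) + Q)/(-24 + 18))*(65 + 130) = (((25 + 23)*(-22 + 37) - 76)/(-24 + 18))*(65 + 130) = ((48*15 - 76)/(-6))*195 = ((720 - 76)*(-1/6))*195 = (644*(-1/6))*195 = -322/3*195 = -20930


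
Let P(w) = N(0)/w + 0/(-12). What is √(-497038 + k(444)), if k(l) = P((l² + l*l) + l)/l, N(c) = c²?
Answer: I*√497038 ≈ 705.01*I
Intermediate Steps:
P(w) = 0 (P(w) = 0²/w + 0/(-12) = 0/w + 0*(-1/12) = 0 + 0 = 0)
k(l) = 0 (k(l) = 0/l = 0)
√(-497038 + k(444)) = √(-497038 + 0) = √(-497038) = I*√497038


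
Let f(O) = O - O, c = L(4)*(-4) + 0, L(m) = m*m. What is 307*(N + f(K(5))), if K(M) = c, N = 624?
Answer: 191568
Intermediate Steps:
L(m) = m**2
c = -64 (c = 4**2*(-4) + 0 = 16*(-4) + 0 = -64 + 0 = -64)
K(M) = -64
f(O) = 0
307*(N + f(K(5))) = 307*(624 + 0) = 307*624 = 191568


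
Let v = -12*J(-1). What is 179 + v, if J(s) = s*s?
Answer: 167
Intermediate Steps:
J(s) = s**2
v = -12 (v = -12*(-1)**2 = -12*1 = -12)
179 + v = 179 - 12 = 167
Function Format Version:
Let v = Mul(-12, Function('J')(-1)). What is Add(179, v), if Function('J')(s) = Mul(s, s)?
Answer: 167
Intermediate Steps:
Function('J')(s) = Pow(s, 2)
v = -12 (v = Mul(-12, Pow(-1, 2)) = Mul(-12, 1) = -12)
Add(179, v) = Add(179, -12) = 167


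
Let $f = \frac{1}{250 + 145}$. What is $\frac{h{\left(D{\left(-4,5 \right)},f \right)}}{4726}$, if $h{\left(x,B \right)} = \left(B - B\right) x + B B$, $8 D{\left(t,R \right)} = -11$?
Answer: $\frac{1}{737374150} \approx 1.3562 \cdot 10^{-9}$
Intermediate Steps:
$D{\left(t,R \right)} = - \frac{11}{8}$ ($D{\left(t,R \right)} = \frac{1}{8} \left(-11\right) = - \frac{11}{8}$)
$f = \frac{1}{395} \approx 0.0025316$
$h{\left(x,B \right)} = B^{2}$ ($h{\left(x,B \right)} = 0 x + B^{2} = 0 + B^{2} = B^{2}$)
$\frac{h{\left(D{\left(-4,5 \right)},f \right)}}{4726} = \frac{1}{156025 \cdot 4726} = \frac{1}{156025} \cdot \frac{1}{4726} = \frac{1}{737374150}$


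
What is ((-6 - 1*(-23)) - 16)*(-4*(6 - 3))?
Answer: -12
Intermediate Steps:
((-6 - 1*(-23)) - 16)*(-4*(6 - 3)) = ((-6 + 23) - 16)*(-4*3) = (17 - 16)*(-12) = 1*(-12) = -12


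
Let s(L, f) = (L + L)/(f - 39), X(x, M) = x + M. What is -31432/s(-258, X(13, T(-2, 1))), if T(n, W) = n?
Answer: -220024/129 ≈ -1705.6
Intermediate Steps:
X(x, M) = M + x
s(L, f) = 2*L/(-39 + f) (s(L, f) = (2*L)/(-39 + f) = 2*L/(-39 + f))
-31432/s(-258, X(13, T(-2, 1))) = -31432/(2*(-258)/(-39 + (-2 + 13))) = -31432/(2*(-258)/(-39 + 11)) = -31432/(2*(-258)/(-28)) = -31432/(2*(-258)*(-1/28)) = -31432/129/7 = -31432*7/129 = -220024/129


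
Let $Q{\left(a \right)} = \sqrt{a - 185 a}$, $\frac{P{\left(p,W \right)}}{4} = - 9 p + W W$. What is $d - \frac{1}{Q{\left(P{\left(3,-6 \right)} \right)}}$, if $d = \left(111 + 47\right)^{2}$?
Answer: $24964 + \frac{i \sqrt{46}}{552} \approx 24964.0 + 0.012287 i$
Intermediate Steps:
$P{\left(p,W \right)} = - 36 p + 4 W^{2}$ ($P{\left(p,W \right)} = 4 \left(- 9 p + W W\right) = 4 \left(- 9 p + W^{2}\right) = 4 \left(W^{2} - 9 p\right) = - 36 p + 4 W^{2}$)
$d = 24964$ ($d = 158^{2} = 24964$)
$Q{\left(a \right)} = 2 \sqrt{46} \sqrt{- a}$ ($Q{\left(a \right)} = \sqrt{- 184 a} = 2 \sqrt{46} \sqrt{- a}$)
$d - \frac{1}{Q{\left(P{\left(3,-6 \right)} \right)}} = 24964 - \frac{1}{2 \sqrt{46} \sqrt{- (\left(-36\right) 3 + 4 \left(-6\right)^{2})}} = 24964 - \frac{1}{2 \sqrt{46} \sqrt{- (-108 + 4 \cdot 36)}} = 24964 - \frac{1}{2 \sqrt{46} \sqrt{- (-108 + 144)}} = 24964 - \frac{1}{2 \sqrt{46} \sqrt{\left(-1\right) 36}} = 24964 - \frac{1}{2 \sqrt{46} \sqrt{-36}} = 24964 - \frac{1}{2 \sqrt{46} \cdot 6 i} = 24964 - \frac{1}{12 i \sqrt{46}} = 24964 - - \frac{i \sqrt{46}}{552} = 24964 + \frac{i \sqrt{46}}{552}$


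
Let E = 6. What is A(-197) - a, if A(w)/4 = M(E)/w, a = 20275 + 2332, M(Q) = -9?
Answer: -4453543/197 ≈ -22607.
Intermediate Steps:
a = 22607
A(w) = -36/w (A(w) = 4*(-9/w) = -36/w)
A(-197) - a = -36/(-197) - 1*22607 = -36*(-1/197) - 22607 = 36/197 - 22607 = -4453543/197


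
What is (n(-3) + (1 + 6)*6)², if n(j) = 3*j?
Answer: 1089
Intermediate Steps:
(n(-3) + (1 + 6)*6)² = (3*(-3) + (1 + 6)*6)² = (-9 + 7*6)² = (-9 + 42)² = 33² = 1089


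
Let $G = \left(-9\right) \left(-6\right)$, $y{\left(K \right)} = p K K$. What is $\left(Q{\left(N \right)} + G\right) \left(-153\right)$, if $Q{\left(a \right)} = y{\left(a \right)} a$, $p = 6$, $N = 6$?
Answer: $-206550$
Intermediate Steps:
$y{\left(K \right)} = 6 K^{2}$ ($y{\left(K \right)} = 6 K K = 6 K^{2}$)
$Q{\left(a \right)} = 6 a^{3}$ ($Q{\left(a \right)} = 6 a^{2} a = 6 a^{3}$)
$G = 54$
$\left(Q{\left(N \right)} + G\right) \left(-153\right) = \left(6 \cdot 6^{3} + 54\right) \left(-153\right) = \left(6 \cdot 216 + 54\right) \left(-153\right) = \left(1296 + 54\right) \left(-153\right) = 1350 \left(-153\right) = -206550$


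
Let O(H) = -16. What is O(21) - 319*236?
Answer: -75300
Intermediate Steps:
O(21) - 319*236 = -16 - 319*236 = -16 - 75284 = -75300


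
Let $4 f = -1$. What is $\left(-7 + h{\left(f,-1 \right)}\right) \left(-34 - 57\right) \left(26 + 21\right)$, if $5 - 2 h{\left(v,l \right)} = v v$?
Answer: $\frac{620165}{32} \approx 19380.0$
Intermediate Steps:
$f = - \frac{1}{4}$ ($f = \frac{1}{4} \left(-1\right) = - \frac{1}{4} \approx -0.25$)
$h{\left(v,l \right)} = \frac{5}{2} - \frac{v^{2}}{2}$ ($h{\left(v,l \right)} = \frac{5}{2} - \frac{v v}{2} = \frac{5}{2} - \frac{v^{2}}{2}$)
$\left(-7 + h{\left(f,-1 \right)}\right) \left(-34 - 57\right) \left(26 + 21\right) = \left(-7 + \left(\frac{5}{2} - \frac{\left(- \frac{1}{4}\right)^{2}}{2}\right)\right) \left(-34 - 57\right) \left(26 + 21\right) = \left(-7 + \left(\frac{5}{2} - \frac{1}{32}\right)\right) \left(\left(-91\right) 47\right) = \left(-7 + \left(\frac{5}{2} - \frac{1}{32}\right)\right) \left(-4277\right) = \left(-7 + \frac{79}{32}\right) \left(-4277\right) = \left(- \frac{145}{32}\right) \left(-4277\right) = \frac{620165}{32}$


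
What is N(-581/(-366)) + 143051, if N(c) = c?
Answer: 52357247/366 ≈ 1.4305e+5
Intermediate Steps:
N(-581/(-366)) + 143051 = -581/(-366) + 143051 = -581*(-1/366) + 143051 = 581/366 + 143051 = 52357247/366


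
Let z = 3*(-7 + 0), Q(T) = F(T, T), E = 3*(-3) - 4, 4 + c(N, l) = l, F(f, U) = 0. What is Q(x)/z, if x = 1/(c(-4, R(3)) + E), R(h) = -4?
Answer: 0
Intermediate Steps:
c(N, l) = -4 + l
E = -13 (E = -9 - 4 = -13)
x = -1/21 (x = 1/((-4 - 4) - 13) = 1/(-8 - 13) = 1/(-21) = -1/21 ≈ -0.047619)
Q(T) = 0
z = -21 (z = 3*(-7) = -21)
Q(x)/z = 0/(-21) = 0*(-1/21) = 0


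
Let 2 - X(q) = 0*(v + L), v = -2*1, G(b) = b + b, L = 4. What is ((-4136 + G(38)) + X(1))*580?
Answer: -2353640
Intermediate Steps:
G(b) = 2*b
v = -2
X(q) = 2 (X(q) = 2 - 0*(-2 + 4) = 2 - 0*2 = 2 - 1*0 = 2 + 0 = 2)
((-4136 + G(38)) + X(1))*580 = ((-4136 + 2*38) + 2)*580 = ((-4136 + 76) + 2)*580 = (-4060 + 2)*580 = -4058*580 = -2353640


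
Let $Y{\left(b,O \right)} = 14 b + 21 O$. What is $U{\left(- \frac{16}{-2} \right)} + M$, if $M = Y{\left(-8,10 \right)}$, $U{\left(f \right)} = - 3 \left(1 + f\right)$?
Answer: $71$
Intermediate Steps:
$U{\left(f \right)} = -3 - 3 f$
$M = 98$ ($M = 14 \left(-8\right) + 21 \cdot 10 = -112 + 210 = 98$)
$U{\left(- \frac{16}{-2} \right)} + M = \left(-3 - 3 \left(- \frac{16}{-2}\right)\right) + 98 = \left(-3 - 3 \left(\left(-16\right) \left(- \frac{1}{2}\right)\right)\right) + 98 = \left(-3 - 24\right) + 98 = -27 + 98 = 71$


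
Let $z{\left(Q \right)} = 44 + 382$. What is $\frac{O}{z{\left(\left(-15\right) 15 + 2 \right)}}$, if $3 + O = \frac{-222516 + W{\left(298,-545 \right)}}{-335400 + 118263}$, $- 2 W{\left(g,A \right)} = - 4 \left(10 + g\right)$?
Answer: $- \frac{429511}{92500362} \approx -0.0046433$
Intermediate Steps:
$z{\left(Q \right)} = 426$
$W{\left(g,A \right)} = 20 + 2 g$ ($W{\left(g,A \right)} = - \frac{\left(-4\right) \left(10 + g\right)}{2} = - \frac{-40 - 4 g}{2} = 20 + 2 g$)
$O = - \frac{429511}{217137}$ ($O = -3 + \frac{-222516 + \left(20 + 2 \cdot 298\right)}{-335400 + 118263} = -3 + \frac{-222516 + \left(20 + 596\right)}{-217137} = -3 + \left(-222516 + 616\right) \left(- \frac{1}{217137}\right) = -3 - - \frac{221900}{217137} = -3 + \frac{221900}{217137} = - \frac{429511}{217137} \approx -1.9781$)
$\frac{O}{z{\left(\left(-15\right) 15 + 2 \right)}} = - \frac{429511}{217137 \cdot 426} = \left(- \frac{429511}{217137}\right) \frac{1}{426} = - \frac{429511}{92500362}$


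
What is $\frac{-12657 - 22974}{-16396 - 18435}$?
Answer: $\frac{35631}{34831} \approx 1.023$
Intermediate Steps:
$\frac{-12657 - 22974}{-16396 - 18435} = - \frac{35631}{-34831} = \left(-35631\right) \left(- \frac{1}{34831}\right) = \frac{35631}{34831}$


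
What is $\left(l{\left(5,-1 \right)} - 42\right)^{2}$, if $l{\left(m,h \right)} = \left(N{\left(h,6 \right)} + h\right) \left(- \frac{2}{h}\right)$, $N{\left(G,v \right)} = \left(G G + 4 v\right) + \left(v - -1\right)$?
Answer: $400$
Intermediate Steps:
$N{\left(G,v \right)} = 1 + G^{2} + 5 v$ ($N{\left(G,v \right)} = \left(G^{2} + 4 v\right) + \left(v + 1\right) = \left(G^{2} + 4 v\right) + \left(1 + v\right) = 1 + G^{2} + 5 v$)
$l{\left(m,h \right)} = - \frac{2 \left(31 + h + h^{2}\right)}{h}$ ($l{\left(m,h \right)} = \left(\left(1 + h^{2} + 5 \cdot 6\right) + h\right) \left(- \frac{2}{h}\right) = \left(\left(1 + h^{2} + 30\right) + h\right) \left(- \frac{2}{h}\right) = \left(\left(31 + h^{2}\right) + h\right) \left(- \frac{2}{h}\right) = \left(31 + h + h^{2}\right) \left(- \frac{2}{h}\right) = - \frac{2 \left(31 + h + h^{2}\right)}{h}$)
$\left(l{\left(5,-1 \right)} - 42\right)^{2} = \left(\left(-2 - \frac{62}{-1} - -2\right) - 42\right)^{2} = \left(\left(-2 - -62 + 2\right) - 42\right)^{2} = \left(\left(-2 + 62 + 2\right) - 42\right)^{2} = \left(62 - 42\right)^{2} = 20^{2} = 400$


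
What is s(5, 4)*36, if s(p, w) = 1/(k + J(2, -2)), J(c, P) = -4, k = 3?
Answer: -36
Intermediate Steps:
s(p, w) = -1 (s(p, w) = 1/(3 - 4) = 1/(-1) = -1)
s(5, 4)*36 = -1*36 = -36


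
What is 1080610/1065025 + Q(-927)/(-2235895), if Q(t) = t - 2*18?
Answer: 96686244601/95251362895 ≈ 1.0151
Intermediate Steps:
Q(t) = -36 + t (Q(t) = t - 36 = -36 + t)
1080610/1065025 + Q(-927)/(-2235895) = 1080610/1065025 + (-36 - 927)/(-2235895) = 1080610*(1/1065025) - 963*(-1/2235895) = 216122/213005 + 963/2235895 = 96686244601/95251362895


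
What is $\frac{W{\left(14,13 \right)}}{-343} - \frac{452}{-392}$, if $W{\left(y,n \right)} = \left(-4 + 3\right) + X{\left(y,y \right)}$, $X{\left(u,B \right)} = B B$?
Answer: $\frac{401}{686} \approx 0.58455$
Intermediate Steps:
$X{\left(u,B \right)} = B^{2}$
$W{\left(y,n \right)} = -1 + y^{2}$ ($W{\left(y,n \right)} = \left(-4 + 3\right) + y^{2} = -1 + y^{2}$)
$\frac{W{\left(14,13 \right)}}{-343} - \frac{452}{-392} = \frac{-1 + 14^{2}}{-343} - \frac{452}{-392} = \left(-1 + 196\right) \left(- \frac{1}{343}\right) - - \frac{113}{98} = 195 \left(- \frac{1}{343}\right) + \frac{113}{98} = - \frac{195}{343} + \frac{113}{98} = \frac{401}{686}$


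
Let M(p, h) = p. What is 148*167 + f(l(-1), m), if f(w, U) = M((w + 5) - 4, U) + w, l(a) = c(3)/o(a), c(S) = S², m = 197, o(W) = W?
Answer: 24699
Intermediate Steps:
l(a) = 9/a (l(a) = 3²/a = 9/a)
f(w, U) = 1 + 2*w (f(w, U) = ((w + 5) - 4) + w = ((5 + w) - 4) + w = (1 + w) + w = 1 + 2*w)
148*167 + f(l(-1), m) = 148*167 + (1 + 2*(9/(-1))) = 24716 + (1 + 2*(9*(-1))) = 24716 + (1 + 2*(-9)) = 24716 + (1 - 18) = 24716 - 17 = 24699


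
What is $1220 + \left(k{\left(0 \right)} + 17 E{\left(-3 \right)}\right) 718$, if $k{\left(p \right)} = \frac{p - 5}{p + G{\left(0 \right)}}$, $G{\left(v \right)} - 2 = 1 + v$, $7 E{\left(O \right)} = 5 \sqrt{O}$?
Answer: $\frac{70}{3} + \frac{61030 i \sqrt{3}}{7} \approx 23.333 + 15101.0 i$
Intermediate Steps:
$E{\left(O \right)} = \frac{5 \sqrt{O}}{7}$
$G{\left(v \right)} = 3 + v$ ($G{\left(v \right)} = 2 + \left(1 + v\right) = 3 + v$)
$k{\left(p \right)} = \frac{-5 + p}{3 + p}$ ($k{\left(p \right)} = \frac{p - 5}{p + \left(3 + 0\right)} = \frac{-5 + p}{p + 3} = \frac{-5 + p}{3 + p}$)
$1220 + \left(k{\left(0 \right)} + 17 E{\left(-3 \right)}\right) 718 = 1220 + \left(\frac{-5 + 0}{3 + 0} + 17 \frac{5 \sqrt{-3}}{7}\right) 718 = 1220 + \left(\frac{1}{3} \left(-5\right) + 17 \frac{5 i \sqrt{3}}{7}\right) 718 = 1220 + \left(- \frac{5}{3} + \frac{85 i \sqrt{3}}{7}\right) 718 = 1220 - \left(\frac{3590}{3} - \frac{61030 i \sqrt{3}}{7}\right) = \frac{70}{3} + \frac{61030 i \sqrt{3}}{7}$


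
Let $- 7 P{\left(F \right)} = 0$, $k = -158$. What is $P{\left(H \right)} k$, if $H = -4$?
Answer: $0$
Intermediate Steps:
$P{\left(F \right)} = 0$ ($P{\left(F \right)} = \left(- \frac{1}{7}\right) 0 = 0$)
$P{\left(H \right)} k = 0 \left(-158\right) = 0$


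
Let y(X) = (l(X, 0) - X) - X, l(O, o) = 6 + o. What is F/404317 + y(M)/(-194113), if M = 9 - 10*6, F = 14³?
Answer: 488979836/78483185821 ≈ 0.0062304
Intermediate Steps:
F = 2744
M = -51 (M = 9 - 60 = -51)
y(X) = 6 - 2*X (y(X) = ((6 + 0) - X) - X = (6 - X) - X = 6 - 2*X)
F/404317 + y(M)/(-194113) = 2744/404317 + (6 - 2*(-51))/(-194113) = 2744*(1/404317) + (6 + 102)*(-1/194113) = 2744/404317 + 108*(-1/194113) = 2744/404317 - 108/194113 = 488979836/78483185821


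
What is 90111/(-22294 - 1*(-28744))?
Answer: 30037/2150 ≈ 13.971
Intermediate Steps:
90111/(-22294 - 1*(-28744)) = 90111/(-22294 + 28744) = 90111/6450 = 90111*(1/6450) = 30037/2150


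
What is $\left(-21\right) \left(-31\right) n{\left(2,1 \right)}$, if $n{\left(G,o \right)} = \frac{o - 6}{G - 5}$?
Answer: $1085$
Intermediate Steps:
$n{\left(G,o \right)} = \frac{-6 + o}{-5 + G}$
$\left(-21\right) \left(-31\right) n{\left(2,1 \right)} = \left(-21\right) \left(-31\right) \frac{-6 + 1}{-5 + 2} = 651 \frac{1}{-3} \left(-5\right) = 651 \left(\left(- \frac{1}{3}\right) \left(-5\right)\right) = 651 \cdot \frac{5}{3} = 1085$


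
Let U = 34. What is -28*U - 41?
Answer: -993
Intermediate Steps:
-28*U - 41 = -28*34 - 41 = -952 - 41 = -993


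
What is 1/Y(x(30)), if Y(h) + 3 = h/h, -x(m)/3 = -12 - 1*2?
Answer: -1/2 ≈ -0.50000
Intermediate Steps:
x(m) = 42 (x(m) = -3*(-12 - 1*2) = -3*(-12 - 2) = -3*(-14) = 42)
Y(h) = -2 (Y(h) = -3 + h/h = -3 + 1 = -2)
1/Y(x(30)) = 1/(-2) = -1/2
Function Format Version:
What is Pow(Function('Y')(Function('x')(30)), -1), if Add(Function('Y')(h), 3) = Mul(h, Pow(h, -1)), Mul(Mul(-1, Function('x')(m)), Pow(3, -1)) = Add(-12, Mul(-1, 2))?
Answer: Rational(-1, 2) ≈ -0.50000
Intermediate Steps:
Function('x')(m) = 42 (Function('x')(m) = Mul(-3, Add(-12, Mul(-1, 2))) = Mul(-3, Add(-12, -2)) = Mul(-3, -14) = 42)
Function('Y')(h) = -2 (Function('Y')(h) = Add(-3, Mul(h, Pow(h, -1))) = Add(-3, 1) = -2)
Pow(Function('Y')(Function('x')(30)), -1) = Pow(-2, -1) = Rational(-1, 2)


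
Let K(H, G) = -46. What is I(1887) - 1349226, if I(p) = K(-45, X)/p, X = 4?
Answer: -2545989508/1887 ≈ -1.3492e+6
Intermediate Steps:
I(p) = -46/p
I(1887) - 1349226 = -46/1887 - 1349226 = -2545989508/1887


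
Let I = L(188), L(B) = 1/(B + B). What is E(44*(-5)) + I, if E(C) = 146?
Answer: 54897/376 ≈ 146.00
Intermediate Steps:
L(B) = 1/(2*B)
I = 1/376 (I = (1/2)/188 = (1/2)*(1/188) = 1/376 ≈ 0.0026596)
E(44*(-5)) + I = 146 + 1/376 = 54897/376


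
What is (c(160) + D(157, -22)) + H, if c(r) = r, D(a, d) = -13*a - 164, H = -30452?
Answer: -32497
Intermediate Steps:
D(a, d) = -164 - 13*a
(c(160) + D(157, -22)) + H = (160 + (-164 - 13*157)) - 30452 = (160 + (-164 - 2041)) - 30452 = (160 - 2205) - 30452 = -2045 - 30452 = -32497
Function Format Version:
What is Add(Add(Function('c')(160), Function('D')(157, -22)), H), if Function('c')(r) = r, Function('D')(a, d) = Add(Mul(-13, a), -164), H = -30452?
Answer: -32497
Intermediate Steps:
Function('D')(a, d) = Add(-164, Mul(-13, a))
Add(Add(Function('c')(160), Function('D')(157, -22)), H) = Add(Add(160, Add(-164, Mul(-13, 157))), -30452) = Add(Add(160, Add(-164, -2041)), -30452) = Add(Add(160, -2205), -30452) = Add(-2045, -30452) = -32497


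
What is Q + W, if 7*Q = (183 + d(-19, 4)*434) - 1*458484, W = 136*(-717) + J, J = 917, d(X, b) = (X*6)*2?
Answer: -1233418/7 ≈ -1.7620e+5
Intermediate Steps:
d(X, b) = 12*X (d(X, b) = (6*X)*2 = 12*X)
W = -96595 (W = 136*(-717) + 917 = -97512 + 917 = -96595)
Q = -557253/7 (Q = ((183 + (12*(-19))*434) - 1*458484)/7 = ((183 - 228*434) - 458484)/7 = ((183 - 98952) - 458484)/7 = (-98769 - 458484)/7 = (⅐)*(-557253) = -557253/7 ≈ -79608.)
Q + W = -557253/7 - 96595 = -1233418/7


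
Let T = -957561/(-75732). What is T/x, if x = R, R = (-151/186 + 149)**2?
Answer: 2760648363/4794586413359 ≈ 0.00057578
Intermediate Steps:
T = 319187/25244 (T = -957561*(-1/75732) = 319187/25244 ≈ 12.644)
R = 759718969/34596 (R = (-151*1/186 + 149)**2 = (-151/186 + 149)**2 = (27563/186)**2 = 759718969/34596 ≈ 21960.)
x = 759718969/34596 ≈ 21960.
T/x = 319187/(25244*(759718969/34596)) = (319187/25244)*(34596/759718969) = 2760648363/4794586413359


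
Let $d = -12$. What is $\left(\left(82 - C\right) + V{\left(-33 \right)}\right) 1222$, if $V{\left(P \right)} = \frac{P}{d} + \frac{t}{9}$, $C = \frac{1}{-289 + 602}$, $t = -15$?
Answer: $\frac{190661939}{1878} \approx 1.0152 \cdot 10^{5}$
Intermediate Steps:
$C = \frac{1}{313} \approx 0.0031949$
$V{\left(P \right)} = - \frac{5}{3} - \frac{P}{12}$ ($V{\left(P \right)} = \frac{P}{-12} - \frac{15}{9} = P \left(- \frac{1}{12}\right) - \frac{5}{3} = - \frac{P}{12} - \frac{5}{3} = - \frac{5}{3} - \frac{P}{12}$)
$\left(\left(82 - C\right) + V{\left(-33 \right)}\right) 1222 = \left(\left(82 - \frac{1}{313}\right) - - \frac{13}{12}\right) 1222 = \left(\left(82 - \frac{1}{313}\right) + \left(- \frac{5}{3} + \frac{11}{4}\right)\right) 1222 = \left(\frac{25665}{313} + \frac{13}{12}\right) 1222 = \frac{312049}{3756} \cdot 1222 = \frac{190661939}{1878}$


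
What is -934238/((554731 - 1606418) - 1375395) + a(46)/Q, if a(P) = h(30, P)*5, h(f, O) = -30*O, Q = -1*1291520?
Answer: 30583348189/78365623616 ≈ 0.39026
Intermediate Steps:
Q = -1291520
a(P) = -150*P (a(P) = -30*P*5 = -150*P)
-934238/((554731 - 1606418) - 1375395) + a(46)/Q = -934238/((554731 - 1606418) - 1375395) - 150*46/(-1291520) = -934238/(-1051687 - 1375395) - 6900*(-1/1291520) = -934238/(-2427082) + 345/64576 = -934238*(-1/2427082) + 345/64576 = 467119/1213541 + 345/64576 = 30583348189/78365623616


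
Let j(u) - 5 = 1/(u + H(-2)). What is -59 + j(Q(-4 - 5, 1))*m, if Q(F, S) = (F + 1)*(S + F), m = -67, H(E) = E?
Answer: -24495/62 ≈ -395.08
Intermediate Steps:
Q(F, S) = (1 + F)*(F + S)
j(u) = 5 + 1/(-2 + u) (j(u) = 5 + 1/(u - 2) = 5 + 1/(-2 + u))
-59 + j(Q(-4 - 5, 1))*m = -59 + ((-9 + 5*((-4 - 5) + 1 + (-4 - 5)² + (-4 - 5)*1))/(-2 + ((-4 - 5) + 1 + (-4 - 5)² + (-4 - 5)*1)))*(-67) = -59 + ((-9 + 5*(-9 + 1 + (-9)² - 9*1))/(-2 + (-9 + 1 + (-9)² - 9*1)))*(-67) = -59 + ((-9 + 5*(-9 + 1 + 81 - 9))/(-2 + (-9 + 1 + 81 - 9)))*(-67) = -59 + ((-9 + 5*64)/(-2 + 64))*(-67) = -59 + ((-9 + 320)/62)*(-67) = -59 + ((1/62)*311)*(-67) = -59 + (311/62)*(-67) = -59 - 20837/62 = -24495/62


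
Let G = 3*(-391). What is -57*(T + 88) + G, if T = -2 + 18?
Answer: -7101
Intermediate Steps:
G = -1173
T = 16
-57*(T + 88) + G = -57*(16 + 88) - 1173 = -57*104 - 1173 = -5928 - 1173 = -7101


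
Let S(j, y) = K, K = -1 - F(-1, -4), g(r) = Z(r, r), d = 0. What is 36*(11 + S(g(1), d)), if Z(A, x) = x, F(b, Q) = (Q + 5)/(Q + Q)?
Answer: 729/2 ≈ 364.50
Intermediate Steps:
F(b, Q) = (5 + Q)/(2*Q) (F(b, Q) = (5 + Q)/((2*Q)) = (5 + Q)*(1/(2*Q)) = (5 + Q)/(2*Q))
g(r) = r
K = -7/8 (K = -1 - (5 - 4)/(2*(-4)) = -1 - (-1)/(2*4) = -1 - 1*(-⅛) = -1 + ⅛ = -7/8 ≈ -0.87500)
S(j, y) = -7/8
36*(11 + S(g(1), d)) = 36*(11 - 7/8) = 36*(81/8) = 729/2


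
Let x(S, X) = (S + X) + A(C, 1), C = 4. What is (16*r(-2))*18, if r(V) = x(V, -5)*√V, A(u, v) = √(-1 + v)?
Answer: -2016*I*√2 ≈ -2851.1*I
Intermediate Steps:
x(S, X) = S + X (x(S, X) = (S + X) + √(-1 + 1) = (S + X) + √0 = (S + X) + 0 = S + X)
r(V) = √V*(-5 + V) (r(V) = (V - 5)*√V = (-5 + V)*√V = √V*(-5 + V))
(16*r(-2))*18 = (16*(√(-2)*(-5 - 2)))*18 = (16*((I*√2)*(-7)))*18 = (16*(-7*I*√2))*18 = -112*I*√2*18 = -2016*I*√2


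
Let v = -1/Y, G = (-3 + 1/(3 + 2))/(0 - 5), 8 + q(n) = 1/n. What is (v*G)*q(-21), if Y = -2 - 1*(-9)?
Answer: 338/525 ≈ 0.64381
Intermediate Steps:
q(n) = -8 + 1/n
Y = 7 (Y = -2 + 9 = 7)
G = 14/25 (G = (-3 + 1/5)/(-5) = (-3 + 1/5)*(-1/5) = -14/5*(-1/5) = 14/25 ≈ 0.56000)
v = -1/7 ≈ -0.14286
(v*G)*q(-21) = (-1/7*14/25)*(-8 + 1/(-21)) = -2*(-8 - 1/21)/25 = -2/25*(-169/21) = 338/525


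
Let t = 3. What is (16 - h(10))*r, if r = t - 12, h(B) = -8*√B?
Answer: -144 - 72*√10 ≈ -371.68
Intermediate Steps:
r = -9 (r = 3 - 12 = -9)
(16 - h(10))*r = (16 - (-8)*√10)*(-9) = (16 + 8*√10)*(-9) = -144 - 72*√10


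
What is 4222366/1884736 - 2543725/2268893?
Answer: 2392923289619/2138132158624 ≈ 1.1192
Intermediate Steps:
4222366/1884736 - 2543725/2268893 = 4222366*(1/1884736) - 2543725*1/2268893 = 2111183/942368 - 2543725/2268893 = 2392923289619/2138132158624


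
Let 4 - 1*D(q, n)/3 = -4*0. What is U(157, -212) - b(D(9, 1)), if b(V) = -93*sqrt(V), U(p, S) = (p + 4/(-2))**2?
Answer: 24025 + 186*sqrt(3) ≈ 24347.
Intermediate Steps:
U(p, S) = (-2 + p)**2 (U(p, S) = (p + 4*(-1/2))**2 = (p - 2)**2 = (-2 + p)**2)
D(q, n) = 12 (D(q, n) = 12 - (-12)*0 = 12 - 3*0 = 12 + 0 = 12)
U(157, -212) - b(D(9, 1)) = (-2 + 157)**2 - (-93)*sqrt(12) = 155**2 - (-93)*2*sqrt(3) = 24025 - (-186)*sqrt(3) = 24025 + 186*sqrt(3)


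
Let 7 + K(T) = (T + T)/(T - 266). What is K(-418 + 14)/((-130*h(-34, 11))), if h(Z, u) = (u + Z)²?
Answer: 1941/23037950 ≈ 8.4252e-5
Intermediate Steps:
h(Z, u) = (Z + u)²
K(T) = -7 + 2*T/(-266 + T) (K(T) = -7 + (T + T)/(T - 266) = -7 + (2*T)/(-266 + T) = -7 + 2*T/(-266 + T))
K(-418 + 14)/((-130*h(-34, 11))) = ((1862 - 5*(-418 + 14))/(-266 + (-418 + 14)))/((-130*(-34 + 11)²)) = ((1862 - 5*(-404))/(-266 - 404))/((-130*(-23)²)) = ((1862 + 2020)/(-670))/((-130*529)) = -1/670*3882/(-68770) = -1941/335*(-1/68770) = 1941/23037950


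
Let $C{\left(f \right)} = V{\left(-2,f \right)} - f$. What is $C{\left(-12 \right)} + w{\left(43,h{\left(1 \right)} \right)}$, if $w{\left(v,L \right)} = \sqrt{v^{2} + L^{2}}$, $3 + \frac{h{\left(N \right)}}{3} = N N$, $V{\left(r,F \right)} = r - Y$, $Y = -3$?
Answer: $13 + \sqrt{1885} \approx 56.417$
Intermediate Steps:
$V{\left(r,F \right)} = 3 + r$ ($V{\left(r,F \right)} = r - -3 = r + 3 = 3 + r$)
$C{\left(f \right)} = 1 - f$ ($C{\left(f \right)} = \left(3 - 2\right) - f = 1 - f$)
$h{\left(N \right)} = -9 + 3 N^{2}$ ($h{\left(N \right)} = -9 + 3 N N = -9 + 3 N^{2}$)
$w{\left(v,L \right)} = \sqrt{L^{2} + v^{2}}$
$C{\left(-12 \right)} + w{\left(43,h{\left(1 \right)} \right)} = \left(1 - -12\right) + \sqrt{\left(-9 + 3 \cdot 1^{2}\right)^{2} + 43^{2}} = \left(1 + 12\right) + \sqrt{\left(-9 + 3 \cdot 1\right)^{2} + 1849} = 13 + \sqrt{\left(-9 + 3\right)^{2} + 1849} = 13 + \sqrt{\left(-6\right)^{2} + 1849} = 13 + \sqrt{36 + 1849} = 13 + \sqrt{1885}$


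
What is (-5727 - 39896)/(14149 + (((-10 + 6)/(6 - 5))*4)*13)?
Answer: -45623/13941 ≈ -3.2726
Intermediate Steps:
(-5727 - 39896)/(14149 + (((-10 + 6)/(6 - 5))*4)*13) = -45623/(14149 + (-4/1*4)*13) = -45623/(14149 + (-4*1*4)*13) = -45623/(14149 - 4*4*13) = -45623/(14149 - 16*13) = -45623/(14149 - 208) = -45623/13941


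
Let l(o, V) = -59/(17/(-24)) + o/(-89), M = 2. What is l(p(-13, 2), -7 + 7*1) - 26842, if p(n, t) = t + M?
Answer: -40485990/1513 ≈ -26759.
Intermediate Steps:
p(n, t) = 2 + t (p(n, t) = t + 2 = 2 + t)
l(o, V) = 1416/17 - o/89 (l(o, V) = -59/(17*(-1/24)) + o*(-1/89) = -59/(-17/24) - o/89 = -59*(-24/17) - o/89 = 1416/17 - o/89)
l(p(-13, 2), -7 + 7*1) - 26842 = (1416/17 - (2 + 2)/89) - 26842 = (1416/17 - 1/89*4) - 26842 = (1416/17 - 4/89) - 26842 = 125956/1513 - 26842 = -40485990/1513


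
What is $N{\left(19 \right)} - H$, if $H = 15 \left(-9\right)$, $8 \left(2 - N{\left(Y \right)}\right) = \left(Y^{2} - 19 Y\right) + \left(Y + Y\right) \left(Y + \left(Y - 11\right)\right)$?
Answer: $\frac{35}{4} \approx 8.75$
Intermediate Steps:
$N{\left(Y \right)} = 2 - \frac{Y^{2}}{8} + \frac{19 Y}{8} - \frac{Y \left(-11 + 2 Y\right)}{4}$ ($N{\left(Y \right)} = 2 - \frac{\left(Y^{2} - 19 Y\right) + \left(Y + Y\right) \left(Y + \left(Y - 11\right)\right)}{8} = 2 - \frac{\left(Y^{2} - 19 Y\right) + 2 Y \left(Y + \left(-11 + Y\right)\right)}{8} = 2 - \frac{\left(Y^{2} - 19 Y\right) + 2 Y \left(-11 + 2 Y\right)}{8} = 2 - \frac{Y^{2} - 19 Y + 2 Y \left(-11 + 2 Y\right)}{8} = 2 - \left(- \frac{19 Y}{8} + \frac{Y^{2}}{8} + \frac{Y \left(-11 + 2 Y\right)}{4}\right) = 2 - \frac{Y^{2}}{8} + \frac{19 Y}{8} - \frac{Y \left(-11 + 2 Y\right)}{4}$)
$H = -135$
$N{\left(19 \right)} - H = \left(2 - \frac{5 \cdot 19^{2}}{8} + \frac{41}{8} \cdot 19\right) - -135 = \left(2 - \frac{1805}{8} + \frac{779}{8}\right) + 135 = - \frac{505}{4} + 135 = \frac{35}{4}$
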